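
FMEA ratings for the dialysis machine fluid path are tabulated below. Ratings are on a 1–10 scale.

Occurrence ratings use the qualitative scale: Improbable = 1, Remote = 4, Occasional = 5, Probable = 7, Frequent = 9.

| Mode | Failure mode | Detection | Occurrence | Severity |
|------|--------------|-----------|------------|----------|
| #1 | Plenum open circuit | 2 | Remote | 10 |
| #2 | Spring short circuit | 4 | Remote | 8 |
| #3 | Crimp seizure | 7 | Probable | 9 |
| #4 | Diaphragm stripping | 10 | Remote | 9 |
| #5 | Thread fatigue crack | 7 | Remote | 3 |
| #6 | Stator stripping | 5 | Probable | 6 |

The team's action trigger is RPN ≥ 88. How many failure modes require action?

RPN = Severity × Occurrence × Detection:
  #1: 10 × 4 × 2 = 80
  #2: 8 × 4 × 4 = 128
  #3: 9 × 7 × 7 = 441
  #4: 9 × 4 × 10 = 360
  #5: 3 × 4 × 7 = 84
  #6: 6 × 7 × 5 = 210
Modes with RPN ≥ 88: #2 (128), #3 (441), #4 (360), #6 (210) → 4.

4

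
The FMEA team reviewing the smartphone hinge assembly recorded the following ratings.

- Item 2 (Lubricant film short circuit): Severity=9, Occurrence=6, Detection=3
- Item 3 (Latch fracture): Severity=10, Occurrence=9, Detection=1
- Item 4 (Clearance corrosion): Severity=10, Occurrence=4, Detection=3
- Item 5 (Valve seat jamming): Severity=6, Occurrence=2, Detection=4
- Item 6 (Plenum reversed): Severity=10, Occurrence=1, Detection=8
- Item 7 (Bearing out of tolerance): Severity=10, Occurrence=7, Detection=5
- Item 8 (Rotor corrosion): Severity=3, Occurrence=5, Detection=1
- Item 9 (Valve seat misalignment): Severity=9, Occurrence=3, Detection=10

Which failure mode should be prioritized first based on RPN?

RPN = Severity × Occurrence × Detection:
  Item 2: 9 × 6 × 3 = 162
  Item 3: 10 × 9 × 1 = 90
  Item 4: 10 × 4 × 3 = 120
  Item 5: 6 × 2 × 4 = 48
  Item 6: 10 × 1 × 8 = 80
  Item 7: 10 × 7 × 5 = 350
  Item 8: 3 × 5 × 1 = 15
  Item 9: 9 × 3 × 10 = 270
Highest RPN is 350 → Item 7.

Item 7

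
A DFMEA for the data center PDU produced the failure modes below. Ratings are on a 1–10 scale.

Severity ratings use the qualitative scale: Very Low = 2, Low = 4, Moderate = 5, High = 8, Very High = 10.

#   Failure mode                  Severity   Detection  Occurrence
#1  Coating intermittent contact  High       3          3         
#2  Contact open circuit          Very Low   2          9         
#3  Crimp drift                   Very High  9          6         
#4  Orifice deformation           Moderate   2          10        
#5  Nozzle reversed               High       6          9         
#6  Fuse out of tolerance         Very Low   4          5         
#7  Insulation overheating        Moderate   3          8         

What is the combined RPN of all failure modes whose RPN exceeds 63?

1264

RPN = Severity × Occurrence × Detection:
  #1: 8 × 3 × 3 = 72
  #2: 2 × 9 × 2 = 36
  #3: 10 × 6 × 9 = 540
  #4: 5 × 10 × 2 = 100
  #5: 8 × 9 × 6 = 432
  #6: 2 × 5 × 4 = 40
  #7: 5 × 8 × 3 = 120
RPN > 63: #1 (72), #3 (540), #4 (100), #5 (432), #7 (120).
Sum: 72 + 540 + 100 + 432 + 120 = 1264.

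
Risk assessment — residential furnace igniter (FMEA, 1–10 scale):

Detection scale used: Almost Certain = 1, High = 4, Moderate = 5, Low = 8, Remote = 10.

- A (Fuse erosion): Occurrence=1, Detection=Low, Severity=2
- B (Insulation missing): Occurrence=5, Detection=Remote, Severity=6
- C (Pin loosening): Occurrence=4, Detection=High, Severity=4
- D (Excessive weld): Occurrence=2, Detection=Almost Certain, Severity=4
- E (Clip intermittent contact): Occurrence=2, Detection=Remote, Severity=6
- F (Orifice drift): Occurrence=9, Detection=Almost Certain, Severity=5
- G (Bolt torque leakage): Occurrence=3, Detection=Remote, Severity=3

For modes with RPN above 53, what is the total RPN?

574

RPN = Severity × Occurrence × Detection:
  A: 2 × 1 × 8 = 16
  B: 6 × 5 × 10 = 300
  C: 4 × 4 × 4 = 64
  D: 4 × 2 × 1 = 8
  E: 6 × 2 × 10 = 120
  F: 5 × 9 × 1 = 45
  G: 3 × 3 × 10 = 90
RPN > 53: B (300), C (64), E (120), G (90).
Sum: 300 + 64 + 120 + 90 = 574.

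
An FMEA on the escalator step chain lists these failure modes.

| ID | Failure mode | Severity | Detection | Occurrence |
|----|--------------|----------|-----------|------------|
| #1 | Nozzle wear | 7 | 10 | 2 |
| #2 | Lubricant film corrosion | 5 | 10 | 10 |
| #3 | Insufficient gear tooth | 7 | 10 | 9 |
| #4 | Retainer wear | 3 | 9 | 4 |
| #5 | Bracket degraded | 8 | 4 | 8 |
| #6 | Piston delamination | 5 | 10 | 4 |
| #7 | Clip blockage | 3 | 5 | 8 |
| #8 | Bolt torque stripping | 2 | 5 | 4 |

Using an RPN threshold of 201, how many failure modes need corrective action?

3

RPN = Severity × Occurrence × Detection:
  #1: 7 × 2 × 10 = 140
  #2: 5 × 10 × 10 = 500
  #3: 7 × 9 × 10 = 630
  #4: 3 × 4 × 9 = 108
  #5: 8 × 8 × 4 = 256
  #6: 5 × 4 × 10 = 200
  #7: 3 × 8 × 5 = 120
  #8: 2 × 4 × 5 = 40
Modes with RPN ≥ 201: #2 (500), #3 (630), #5 (256) → 3.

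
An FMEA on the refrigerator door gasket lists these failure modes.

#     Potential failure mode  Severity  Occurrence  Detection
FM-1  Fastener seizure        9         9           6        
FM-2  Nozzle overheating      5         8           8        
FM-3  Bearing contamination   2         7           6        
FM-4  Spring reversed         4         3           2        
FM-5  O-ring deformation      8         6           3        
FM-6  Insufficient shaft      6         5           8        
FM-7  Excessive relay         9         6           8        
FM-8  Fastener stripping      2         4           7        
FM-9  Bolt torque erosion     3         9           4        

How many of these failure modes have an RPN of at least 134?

RPN = Severity × Occurrence × Detection:
  FM-1: 9 × 9 × 6 = 486
  FM-2: 5 × 8 × 8 = 320
  FM-3: 2 × 7 × 6 = 84
  FM-4: 4 × 3 × 2 = 24
  FM-5: 8 × 6 × 3 = 144
  FM-6: 6 × 5 × 8 = 240
  FM-7: 9 × 6 × 8 = 432
  FM-8: 2 × 4 × 7 = 56
  FM-9: 3 × 9 × 4 = 108
Modes with RPN ≥ 134: FM-1 (486), FM-2 (320), FM-5 (144), FM-6 (240), FM-7 (432) → 5.

5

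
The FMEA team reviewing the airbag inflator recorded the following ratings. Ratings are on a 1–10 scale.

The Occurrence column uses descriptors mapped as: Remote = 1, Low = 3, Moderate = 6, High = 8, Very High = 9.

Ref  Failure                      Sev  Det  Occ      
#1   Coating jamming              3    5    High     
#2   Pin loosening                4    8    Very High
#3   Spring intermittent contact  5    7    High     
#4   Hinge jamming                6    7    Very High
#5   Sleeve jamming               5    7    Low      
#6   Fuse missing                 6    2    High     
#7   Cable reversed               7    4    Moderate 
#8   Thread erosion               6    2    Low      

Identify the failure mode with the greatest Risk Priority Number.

#4

RPN = Severity × Occurrence × Detection:
  #1: 3 × 8 × 5 = 120
  #2: 4 × 9 × 8 = 288
  #3: 5 × 8 × 7 = 280
  #4: 6 × 9 × 7 = 378
  #5: 5 × 3 × 7 = 105
  #6: 6 × 8 × 2 = 96
  #7: 7 × 6 × 4 = 168
  #8: 6 × 3 × 2 = 36
Highest RPN is 378 → #4.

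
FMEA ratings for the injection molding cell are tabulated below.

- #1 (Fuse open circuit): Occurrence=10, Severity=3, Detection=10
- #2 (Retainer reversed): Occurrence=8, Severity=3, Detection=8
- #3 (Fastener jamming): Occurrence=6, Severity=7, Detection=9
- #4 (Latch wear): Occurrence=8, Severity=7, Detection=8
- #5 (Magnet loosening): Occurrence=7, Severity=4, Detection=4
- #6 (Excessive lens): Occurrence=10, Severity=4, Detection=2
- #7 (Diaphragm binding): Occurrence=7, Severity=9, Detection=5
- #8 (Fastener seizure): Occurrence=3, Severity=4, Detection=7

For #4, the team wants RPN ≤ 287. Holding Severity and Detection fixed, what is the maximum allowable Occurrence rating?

#4: S=7, O=8, D=8 → current RPN = 448.
Fixed product = 56. Need 56 × O ≤ 287, so O ≤ 287/56 = 5.12.
Maximum integer Occurrence rating = 5 (gives RPN 280; O=6 would give 336 > 287).

5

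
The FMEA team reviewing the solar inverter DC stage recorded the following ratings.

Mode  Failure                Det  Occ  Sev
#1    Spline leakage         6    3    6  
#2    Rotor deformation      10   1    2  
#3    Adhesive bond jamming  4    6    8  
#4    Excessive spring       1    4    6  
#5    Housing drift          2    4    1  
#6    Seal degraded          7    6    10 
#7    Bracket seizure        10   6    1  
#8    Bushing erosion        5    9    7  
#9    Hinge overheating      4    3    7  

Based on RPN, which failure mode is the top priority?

#6

RPN = Severity × Occurrence × Detection:
  #1: 6 × 3 × 6 = 108
  #2: 2 × 1 × 10 = 20
  #3: 8 × 6 × 4 = 192
  #4: 6 × 4 × 1 = 24
  #5: 1 × 4 × 2 = 8
  #6: 10 × 6 × 7 = 420
  #7: 1 × 6 × 10 = 60
  #8: 7 × 9 × 5 = 315
  #9: 7 × 3 × 4 = 84
Highest RPN is 420 → #6.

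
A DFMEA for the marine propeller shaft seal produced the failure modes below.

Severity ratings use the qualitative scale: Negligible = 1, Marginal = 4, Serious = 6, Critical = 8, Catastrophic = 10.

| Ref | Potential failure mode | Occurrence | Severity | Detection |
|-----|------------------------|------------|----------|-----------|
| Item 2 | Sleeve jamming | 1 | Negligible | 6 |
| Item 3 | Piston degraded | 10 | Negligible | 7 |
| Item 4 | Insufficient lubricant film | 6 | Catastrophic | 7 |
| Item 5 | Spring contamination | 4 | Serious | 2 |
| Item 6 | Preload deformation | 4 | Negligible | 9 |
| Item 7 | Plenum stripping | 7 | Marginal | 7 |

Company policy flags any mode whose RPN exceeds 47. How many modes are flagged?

4

RPN = Severity × Occurrence × Detection:
  Item 2: 1 × 1 × 6 = 6
  Item 3: 1 × 10 × 7 = 70
  Item 4: 10 × 6 × 7 = 420
  Item 5: 6 × 4 × 2 = 48
  Item 6: 1 × 4 × 9 = 36
  Item 7: 4 × 7 × 7 = 196
Modes with RPN > 47: Item 3 (70), Item 4 (420), Item 5 (48), Item 7 (196) → 4.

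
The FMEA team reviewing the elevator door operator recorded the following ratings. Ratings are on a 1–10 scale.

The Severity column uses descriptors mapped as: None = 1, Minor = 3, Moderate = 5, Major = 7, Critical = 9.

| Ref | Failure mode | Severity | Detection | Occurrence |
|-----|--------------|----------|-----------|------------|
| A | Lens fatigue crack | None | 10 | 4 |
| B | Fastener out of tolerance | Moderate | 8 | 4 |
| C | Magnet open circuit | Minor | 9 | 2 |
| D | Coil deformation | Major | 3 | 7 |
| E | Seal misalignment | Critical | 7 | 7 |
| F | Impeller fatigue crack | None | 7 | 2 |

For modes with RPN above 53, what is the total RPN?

802

RPN = Severity × Occurrence × Detection:
  A: 1 × 4 × 10 = 40
  B: 5 × 4 × 8 = 160
  C: 3 × 2 × 9 = 54
  D: 7 × 7 × 3 = 147
  E: 9 × 7 × 7 = 441
  F: 1 × 2 × 7 = 14
RPN > 53: B (160), C (54), D (147), E (441).
Sum: 160 + 54 + 147 + 441 = 802.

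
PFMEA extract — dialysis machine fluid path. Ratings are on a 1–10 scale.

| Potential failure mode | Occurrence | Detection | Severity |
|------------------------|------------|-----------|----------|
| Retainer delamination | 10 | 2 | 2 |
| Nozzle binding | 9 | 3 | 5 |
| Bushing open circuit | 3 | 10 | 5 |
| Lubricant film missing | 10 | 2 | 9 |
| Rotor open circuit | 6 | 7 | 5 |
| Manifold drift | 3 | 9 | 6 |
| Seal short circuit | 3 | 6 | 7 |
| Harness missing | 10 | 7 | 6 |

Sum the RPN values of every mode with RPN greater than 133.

RPN = Severity × Occurrence × Detection:
  Retainer delamination: 2 × 10 × 2 = 40
  Nozzle binding: 5 × 9 × 3 = 135
  Bushing open circuit: 5 × 3 × 10 = 150
  Lubricant film missing: 9 × 10 × 2 = 180
  Rotor open circuit: 5 × 6 × 7 = 210
  Manifold drift: 6 × 3 × 9 = 162
  Seal short circuit: 7 × 3 × 6 = 126
  Harness missing: 6 × 10 × 7 = 420
RPN > 133: Nozzle binding (135), Bushing open circuit (150), Lubricant film missing (180), Rotor open circuit (210), Manifold drift (162), Harness missing (420).
Sum: 135 + 150 + 180 + 210 + 162 + 420 = 1257.

1257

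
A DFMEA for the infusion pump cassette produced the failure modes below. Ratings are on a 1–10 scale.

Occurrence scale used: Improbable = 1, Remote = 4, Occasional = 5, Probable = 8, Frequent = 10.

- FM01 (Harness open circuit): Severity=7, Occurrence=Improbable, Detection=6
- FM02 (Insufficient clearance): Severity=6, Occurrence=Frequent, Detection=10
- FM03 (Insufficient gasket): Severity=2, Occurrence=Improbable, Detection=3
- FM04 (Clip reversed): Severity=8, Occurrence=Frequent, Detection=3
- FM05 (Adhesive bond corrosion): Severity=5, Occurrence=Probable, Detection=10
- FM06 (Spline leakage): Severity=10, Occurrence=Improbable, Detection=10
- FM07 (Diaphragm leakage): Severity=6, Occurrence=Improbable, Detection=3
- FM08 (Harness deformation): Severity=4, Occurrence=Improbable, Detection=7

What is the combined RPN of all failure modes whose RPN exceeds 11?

1428

RPN = Severity × Occurrence × Detection:
  FM01: 7 × 1 × 6 = 42
  FM02: 6 × 10 × 10 = 600
  FM03: 2 × 1 × 3 = 6
  FM04: 8 × 10 × 3 = 240
  FM05: 5 × 8 × 10 = 400
  FM06: 10 × 1 × 10 = 100
  FM07: 6 × 1 × 3 = 18
  FM08: 4 × 1 × 7 = 28
RPN > 11: FM01 (42), FM02 (600), FM04 (240), FM05 (400), FM06 (100), FM07 (18), FM08 (28).
Sum: 42 + 600 + 240 + 400 + 100 + 18 + 28 = 1428.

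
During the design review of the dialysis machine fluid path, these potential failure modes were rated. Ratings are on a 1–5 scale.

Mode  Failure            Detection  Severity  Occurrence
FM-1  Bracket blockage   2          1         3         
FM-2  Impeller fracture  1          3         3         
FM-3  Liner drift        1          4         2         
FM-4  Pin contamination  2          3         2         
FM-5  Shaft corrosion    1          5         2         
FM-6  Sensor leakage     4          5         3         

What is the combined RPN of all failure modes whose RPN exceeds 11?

RPN = Severity × Occurrence × Detection:
  FM-1: 1 × 3 × 2 = 6
  FM-2: 3 × 3 × 1 = 9
  FM-3: 4 × 2 × 1 = 8
  FM-4: 3 × 2 × 2 = 12
  FM-5: 5 × 2 × 1 = 10
  FM-6: 5 × 3 × 4 = 60
RPN > 11: FM-4 (12), FM-6 (60).
Sum: 12 + 60 = 72.

72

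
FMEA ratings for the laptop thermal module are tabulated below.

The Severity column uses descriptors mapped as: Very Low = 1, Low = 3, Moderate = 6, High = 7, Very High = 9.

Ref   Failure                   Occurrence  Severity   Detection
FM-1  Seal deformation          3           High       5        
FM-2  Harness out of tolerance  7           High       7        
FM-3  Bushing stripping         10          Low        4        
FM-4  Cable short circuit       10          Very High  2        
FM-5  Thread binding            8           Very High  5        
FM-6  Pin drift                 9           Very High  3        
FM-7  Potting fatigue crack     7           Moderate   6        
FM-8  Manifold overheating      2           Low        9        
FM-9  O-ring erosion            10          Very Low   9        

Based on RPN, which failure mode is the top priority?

FM-5

RPN = Severity × Occurrence × Detection:
  FM-1: 7 × 3 × 5 = 105
  FM-2: 7 × 7 × 7 = 343
  FM-3: 3 × 10 × 4 = 120
  FM-4: 9 × 10 × 2 = 180
  FM-5: 9 × 8 × 5 = 360
  FM-6: 9 × 9 × 3 = 243
  FM-7: 6 × 7 × 6 = 252
  FM-8: 3 × 2 × 9 = 54
  FM-9: 1 × 10 × 9 = 90
Highest RPN is 360 → FM-5.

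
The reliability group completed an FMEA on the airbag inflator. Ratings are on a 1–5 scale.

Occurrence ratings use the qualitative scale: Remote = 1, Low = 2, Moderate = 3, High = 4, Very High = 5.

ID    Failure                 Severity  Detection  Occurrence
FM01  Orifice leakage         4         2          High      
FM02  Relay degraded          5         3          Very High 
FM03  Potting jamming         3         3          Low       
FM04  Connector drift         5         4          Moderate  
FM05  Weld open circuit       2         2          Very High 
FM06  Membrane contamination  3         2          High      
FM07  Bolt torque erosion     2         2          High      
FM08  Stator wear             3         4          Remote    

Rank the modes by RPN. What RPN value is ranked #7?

RPN = Severity × Occurrence × Detection:
  FM01: 4 × 4 × 2 = 32
  FM02: 5 × 5 × 3 = 75
  FM03: 3 × 2 × 3 = 18
  FM04: 5 × 3 × 4 = 60
  FM05: 2 × 5 × 2 = 20
  FM06: 3 × 4 × 2 = 24
  FM07: 2 × 4 × 2 = 16
  FM08: 3 × 1 × 4 = 12
Sorted descending: 75, 60, 32, 24, 20, 18, 16, 12.
The seventh-highest RPN is 16 (FM07).

16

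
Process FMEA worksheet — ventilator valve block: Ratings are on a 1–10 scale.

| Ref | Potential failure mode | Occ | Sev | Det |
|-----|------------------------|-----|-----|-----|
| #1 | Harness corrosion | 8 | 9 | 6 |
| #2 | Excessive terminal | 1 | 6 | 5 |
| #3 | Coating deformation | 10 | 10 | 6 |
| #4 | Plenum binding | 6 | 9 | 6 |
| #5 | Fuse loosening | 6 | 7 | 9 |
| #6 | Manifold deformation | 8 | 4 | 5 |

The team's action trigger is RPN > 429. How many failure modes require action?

RPN = Severity × Occurrence × Detection:
  #1: 9 × 8 × 6 = 432
  #2: 6 × 1 × 5 = 30
  #3: 10 × 10 × 6 = 600
  #4: 9 × 6 × 6 = 324
  #5: 7 × 6 × 9 = 378
  #6: 4 × 8 × 5 = 160
Modes with RPN > 429: #1 (432), #3 (600) → 2.

2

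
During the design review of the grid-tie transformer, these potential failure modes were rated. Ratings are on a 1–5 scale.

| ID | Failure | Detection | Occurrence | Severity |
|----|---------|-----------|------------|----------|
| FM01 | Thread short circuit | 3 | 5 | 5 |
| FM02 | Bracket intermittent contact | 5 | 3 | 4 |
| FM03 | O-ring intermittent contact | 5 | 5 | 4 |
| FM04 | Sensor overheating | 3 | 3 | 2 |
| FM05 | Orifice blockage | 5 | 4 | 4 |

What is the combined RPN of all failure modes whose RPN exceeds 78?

RPN = Severity × Occurrence × Detection:
  FM01: 5 × 5 × 3 = 75
  FM02: 4 × 3 × 5 = 60
  FM03: 4 × 5 × 5 = 100
  FM04: 2 × 3 × 3 = 18
  FM05: 4 × 4 × 5 = 80
RPN > 78: FM03 (100), FM05 (80).
Sum: 100 + 80 = 180.

180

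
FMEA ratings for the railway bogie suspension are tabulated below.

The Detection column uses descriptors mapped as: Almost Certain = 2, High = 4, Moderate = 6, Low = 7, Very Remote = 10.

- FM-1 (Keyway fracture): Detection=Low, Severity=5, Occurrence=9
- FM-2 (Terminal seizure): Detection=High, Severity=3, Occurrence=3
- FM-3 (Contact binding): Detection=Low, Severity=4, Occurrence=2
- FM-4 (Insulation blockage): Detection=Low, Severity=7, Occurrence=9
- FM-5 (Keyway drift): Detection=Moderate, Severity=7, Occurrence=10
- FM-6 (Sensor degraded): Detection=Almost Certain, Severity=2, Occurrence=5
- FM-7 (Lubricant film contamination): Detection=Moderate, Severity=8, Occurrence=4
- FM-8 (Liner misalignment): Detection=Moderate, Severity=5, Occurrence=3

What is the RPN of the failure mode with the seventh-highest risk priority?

RPN = Severity × Occurrence × Detection:
  FM-1: 5 × 9 × 7 = 315
  FM-2: 3 × 3 × 4 = 36
  FM-3: 4 × 2 × 7 = 56
  FM-4: 7 × 9 × 7 = 441
  FM-5: 7 × 10 × 6 = 420
  FM-6: 2 × 5 × 2 = 20
  FM-7: 8 × 4 × 6 = 192
  FM-8: 5 × 3 × 6 = 90
Sorted descending: 441, 420, 315, 192, 90, 56, 36, 20.
The seventh-highest RPN is 36 (FM-2).

36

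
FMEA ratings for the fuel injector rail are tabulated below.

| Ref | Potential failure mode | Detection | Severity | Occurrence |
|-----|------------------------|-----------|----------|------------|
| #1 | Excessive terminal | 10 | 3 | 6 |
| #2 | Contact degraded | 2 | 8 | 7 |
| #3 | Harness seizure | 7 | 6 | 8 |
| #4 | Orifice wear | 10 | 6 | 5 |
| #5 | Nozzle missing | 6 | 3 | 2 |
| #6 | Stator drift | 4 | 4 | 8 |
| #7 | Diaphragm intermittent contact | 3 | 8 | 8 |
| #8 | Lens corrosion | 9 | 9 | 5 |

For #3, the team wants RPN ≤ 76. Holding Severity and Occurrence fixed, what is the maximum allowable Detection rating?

#3: S=6, O=8, D=7 → current RPN = 336.
Fixed product = 48. Need 48 × D ≤ 76, so D ≤ 76/48 = 1.58.
Maximum integer Detection rating = 1 (gives RPN 48; D=2 would give 96 > 76).

1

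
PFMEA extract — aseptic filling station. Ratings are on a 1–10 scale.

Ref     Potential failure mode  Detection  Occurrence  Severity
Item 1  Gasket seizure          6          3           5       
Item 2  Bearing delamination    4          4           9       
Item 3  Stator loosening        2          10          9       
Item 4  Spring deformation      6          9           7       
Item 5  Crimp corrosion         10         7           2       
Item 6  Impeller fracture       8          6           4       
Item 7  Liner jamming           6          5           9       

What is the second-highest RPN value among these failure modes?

270

RPN = Severity × Occurrence × Detection:
  Item 1: 5 × 3 × 6 = 90
  Item 2: 9 × 4 × 4 = 144
  Item 3: 9 × 10 × 2 = 180
  Item 4: 7 × 9 × 6 = 378
  Item 5: 2 × 7 × 10 = 140
  Item 6: 4 × 6 × 8 = 192
  Item 7: 9 × 5 × 6 = 270
Sorted descending: 378, 270, 192, 180, 144, 140, 90.
The second-highest RPN is 270 (Item 7).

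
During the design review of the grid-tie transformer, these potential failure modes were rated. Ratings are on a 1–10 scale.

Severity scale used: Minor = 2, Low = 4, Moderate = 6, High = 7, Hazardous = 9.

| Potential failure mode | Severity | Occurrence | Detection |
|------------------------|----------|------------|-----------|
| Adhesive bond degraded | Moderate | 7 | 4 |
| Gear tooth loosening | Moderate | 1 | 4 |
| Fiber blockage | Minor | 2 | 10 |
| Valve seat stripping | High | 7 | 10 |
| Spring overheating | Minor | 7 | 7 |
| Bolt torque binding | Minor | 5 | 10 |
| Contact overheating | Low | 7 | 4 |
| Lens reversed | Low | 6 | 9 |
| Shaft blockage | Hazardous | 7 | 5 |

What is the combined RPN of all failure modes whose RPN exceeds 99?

1401

RPN = Severity × Occurrence × Detection:
  Adhesive bond degraded: 6 × 7 × 4 = 168
  Gear tooth loosening: 6 × 1 × 4 = 24
  Fiber blockage: 2 × 2 × 10 = 40
  Valve seat stripping: 7 × 7 × 10 = 490
  Spring overheating: 2 × 7 × 7 = 98
  Bolt torque binding: 2 × 5 × 10 = 100
  Contact overheating: 4 × 7 × 4 = 112
  Lens reversed: 4 × 6 × 9 = 216
  Shaft blockage: 9 × 7 × 5 = 315
RPN > 99: Adhesive bond degraded (168), Valve seat stripping (490), Bolt torque binding (100), Contact overheating (112), Lens reversed (216), Shaft blockage (315).
Sum: 168 + 490 + 100 + 112 + 216 + 315 = 1401.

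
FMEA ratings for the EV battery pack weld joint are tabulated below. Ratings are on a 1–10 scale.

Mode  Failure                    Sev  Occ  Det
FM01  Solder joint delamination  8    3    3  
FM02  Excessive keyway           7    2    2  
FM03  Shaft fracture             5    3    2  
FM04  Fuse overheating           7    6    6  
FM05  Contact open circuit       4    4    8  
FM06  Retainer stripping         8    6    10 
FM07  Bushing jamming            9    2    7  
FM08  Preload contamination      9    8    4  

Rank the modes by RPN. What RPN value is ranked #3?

252

RPN = Severity × Occurrence × Detection:
  FM01: 8 × 3 × 3 = 72
  FM02: 7 × 2 × 2 = 28
  FM03: 5 × 3 × 2 = 30
  FM04: 7 × 6 × 6 = 252
  FM05: 4 × 4 × 8 = 128
  FM06: 8 × 6 × 10 = 480
  FM07: 9 × 2 × 7 = 126
  FM08: 9 × 8 × 4 = 288
Sorted descending: 480, 288, 252, 128, 126, 72, 30, 28.
The third-highest RPN is 252 (FM04).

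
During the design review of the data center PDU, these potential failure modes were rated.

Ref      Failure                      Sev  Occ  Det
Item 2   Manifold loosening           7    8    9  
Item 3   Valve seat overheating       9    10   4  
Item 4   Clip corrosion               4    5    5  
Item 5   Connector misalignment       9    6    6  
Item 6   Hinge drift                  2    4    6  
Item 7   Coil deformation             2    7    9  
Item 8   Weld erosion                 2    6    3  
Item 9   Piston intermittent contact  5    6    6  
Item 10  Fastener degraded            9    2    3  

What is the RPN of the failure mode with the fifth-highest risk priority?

RPN = Severity × Occurrence × Detection:
  Item 2: 7 × 8 × 9 = 504
  Item 3: 9 × 10 × 4 = 360
  Item 4: 4 × 5 × 5 = 100
  Item 5: 9 × 6 × 6 = 324
  Item 6: 2 × 4 × 6 = 48
  Item 7: 2 × 7 × 9 = 126
  Item 8: 2 × 6 × 3 = 36
  Item 9: 5 × 6 × 6 = 180
  Item 10: 9 × 2 × 3 = 54
Sorted descending: 504, 360, 324, 180, 126, 100, 54, 48, 36.
The fifth-highest RPN is 126 (Item 7).

126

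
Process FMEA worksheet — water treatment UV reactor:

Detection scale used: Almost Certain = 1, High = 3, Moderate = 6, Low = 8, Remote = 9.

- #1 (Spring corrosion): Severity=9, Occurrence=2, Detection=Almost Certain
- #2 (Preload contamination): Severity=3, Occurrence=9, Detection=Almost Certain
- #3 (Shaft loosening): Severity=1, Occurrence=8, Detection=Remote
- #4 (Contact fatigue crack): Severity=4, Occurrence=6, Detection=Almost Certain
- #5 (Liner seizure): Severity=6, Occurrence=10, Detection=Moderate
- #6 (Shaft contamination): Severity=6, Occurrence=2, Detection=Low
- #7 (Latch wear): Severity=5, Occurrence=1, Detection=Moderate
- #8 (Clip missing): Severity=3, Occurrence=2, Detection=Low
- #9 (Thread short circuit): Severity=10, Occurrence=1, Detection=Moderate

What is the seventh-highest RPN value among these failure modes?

RPN = Severity × Occurrence × Detection:
  #1: 9 × 2 × 1 = 18
  #2: 3 × 9 × 1 = 27
  #3: 1 × 8 × 9 = 72
  #4: 4 × 6 × 1 = 24
  #5: 6 × 10 × 6 = 360
  #6: 6 × 2 × 8 = 96
  #7: 5 × 1 × 6 = 30
  #8: 3 × 2 × 8 = 48
  #9: 10 × 1 × 6 = 60
Sorted descending: 360, 96, 72, 60, 48, 30, 27, 24, 18.
The seventh-highest RPN is 27 (#2).

27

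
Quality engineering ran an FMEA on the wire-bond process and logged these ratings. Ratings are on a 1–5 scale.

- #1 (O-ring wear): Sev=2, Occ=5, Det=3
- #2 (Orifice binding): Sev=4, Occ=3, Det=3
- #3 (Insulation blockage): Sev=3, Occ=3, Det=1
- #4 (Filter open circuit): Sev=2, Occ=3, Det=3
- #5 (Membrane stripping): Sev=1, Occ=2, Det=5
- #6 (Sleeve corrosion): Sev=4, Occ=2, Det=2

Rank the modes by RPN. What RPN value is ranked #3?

RPN = Severity × Occurrence × Detection:
  #1: 2 × 5 × 3 = 30
  #2: 4 × 3 × 3 = 36
  #3: 3 × 3 × 1 = 9
  #4: 2 × 3 × 3 = 18
  #5: 1 × 2 × 5 = 10
  #6: 4 × 2 × 2 = 16
Sorted descending: 36, 30, 18, 16, 10, 9.
The third-highest RPN is 18 (#4).

18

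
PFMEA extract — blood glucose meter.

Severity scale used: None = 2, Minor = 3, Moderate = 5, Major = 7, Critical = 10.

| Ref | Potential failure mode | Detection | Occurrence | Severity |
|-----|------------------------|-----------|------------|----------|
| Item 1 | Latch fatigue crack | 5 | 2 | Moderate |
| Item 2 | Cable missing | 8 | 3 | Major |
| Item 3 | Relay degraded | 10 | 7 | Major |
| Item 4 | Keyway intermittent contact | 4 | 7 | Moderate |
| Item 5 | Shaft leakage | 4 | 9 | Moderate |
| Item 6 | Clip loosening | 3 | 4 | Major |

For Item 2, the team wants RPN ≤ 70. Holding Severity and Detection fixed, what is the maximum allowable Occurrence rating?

1

Item 2: S=7, O=3, D=8 → current RPN = 168.
Fixed product = 56. Need 56 × O ≤ 70, so O ≤ 70/56 = 1.25.
Maximum integer Occurrence rating = 1 (gives RPN 56; O=2 would give 112 > 70).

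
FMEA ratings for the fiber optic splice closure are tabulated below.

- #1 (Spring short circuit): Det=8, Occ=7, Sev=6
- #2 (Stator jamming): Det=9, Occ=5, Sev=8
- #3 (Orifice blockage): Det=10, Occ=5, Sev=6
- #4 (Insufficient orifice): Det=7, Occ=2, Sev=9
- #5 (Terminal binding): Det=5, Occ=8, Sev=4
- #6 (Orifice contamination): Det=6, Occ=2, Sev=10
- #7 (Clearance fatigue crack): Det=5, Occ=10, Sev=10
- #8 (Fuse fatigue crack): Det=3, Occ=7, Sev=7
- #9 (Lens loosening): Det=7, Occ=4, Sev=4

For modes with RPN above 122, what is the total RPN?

1929

RPN = Severity × Occurrence × Detection:
  #1: 6 × 7 × 8 = 336
  #2: 8 × 5 × 9 = 360
  #3: 6 × 5 × 10 = 300
  #4: 9 × 2 × 7 = 126
  #5: 4 × 8 × 5 = 160
  #6: 10 × 2 × 6 = 120
  #7: 10 × 10 × 5 = 500
  #8: 7 × 7 × 3 = 147
  #9: 4 × 4 × 7 = 112
RPN > 122: #1 (336), #2 (360), #3 (300), #4 (126), #5 (160), #7 (500), #8 (147).
Sum: 336 + 360 + 300 + 126 + 160 + 500 + 147 = 1929.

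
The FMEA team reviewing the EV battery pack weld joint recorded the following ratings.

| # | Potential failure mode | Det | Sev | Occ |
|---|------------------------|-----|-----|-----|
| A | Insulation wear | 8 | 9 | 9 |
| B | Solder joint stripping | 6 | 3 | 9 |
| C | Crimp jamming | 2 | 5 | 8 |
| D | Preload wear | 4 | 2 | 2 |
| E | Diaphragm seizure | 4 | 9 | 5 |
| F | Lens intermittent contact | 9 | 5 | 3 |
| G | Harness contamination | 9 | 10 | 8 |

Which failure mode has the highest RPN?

RPN = Severity × Occurrence × Detection:
  A: 9 × 9 × 8 = 648
  B: 3 × 9 × 6 = 162
  C: 5 × 8 × 2 = 80
  D: 2 × 2 × 4 = 16
  E: 9 × 5 × 4 = 180
  F: 5 × 3 × 9 = 135
  G: 10 × 8 × 9 = 720
Highest RPN is 720 → G.

G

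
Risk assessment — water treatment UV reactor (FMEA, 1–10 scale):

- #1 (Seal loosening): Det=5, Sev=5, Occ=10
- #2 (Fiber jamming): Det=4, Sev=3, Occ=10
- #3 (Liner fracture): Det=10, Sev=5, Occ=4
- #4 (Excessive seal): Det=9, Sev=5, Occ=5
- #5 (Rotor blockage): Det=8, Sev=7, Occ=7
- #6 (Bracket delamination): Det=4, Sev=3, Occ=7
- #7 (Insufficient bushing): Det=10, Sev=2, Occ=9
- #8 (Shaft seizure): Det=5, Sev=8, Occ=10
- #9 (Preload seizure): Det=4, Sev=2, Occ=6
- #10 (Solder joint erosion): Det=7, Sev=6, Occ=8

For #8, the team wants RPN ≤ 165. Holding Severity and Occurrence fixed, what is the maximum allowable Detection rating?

#8: S=8, O=10, D=5 → current RPN = 400.
Fixed product = 80. Need 80 × D ≤ 165, so D ≤ 165/80 = 2.06.
Maximum integer Detection rating = 2 (gives RPN 160; D=3 would give 240 > 165).

2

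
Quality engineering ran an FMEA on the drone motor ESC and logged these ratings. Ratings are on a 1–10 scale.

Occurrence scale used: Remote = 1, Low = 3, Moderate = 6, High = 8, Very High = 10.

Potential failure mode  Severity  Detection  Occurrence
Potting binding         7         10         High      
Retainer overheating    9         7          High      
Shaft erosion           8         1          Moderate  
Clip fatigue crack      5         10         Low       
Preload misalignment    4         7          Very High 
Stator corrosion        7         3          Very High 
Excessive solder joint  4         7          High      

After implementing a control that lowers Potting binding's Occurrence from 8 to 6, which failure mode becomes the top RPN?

Retainer overheating

RPN = Severity × Occurrence × Detection:
  Potting binding: 7 × 8 × 10 = 560
  Retainer overheating: 9 × 8 × 7 = 504
  Shaft erosion: 8 × 6 × 1 = 48
  Clip fatigue crack: 5 × 3 × 10 = 150
  Preload misalignment: 4 × 10 × 7 = 280
  Stator corrosion: 7 × 10 × 3 = 210
  Excessive solder joint: 4 × 8 × 7 = 224
After action: Potting binding → 7 × 6 × 10 = 420.
Revised RPNs: Retainer overheating=504, Potting binding=420, Preload misalignment=280, Excessive solder joint=224, Stator corrosion=210, Clip fatigue crack=150, Shaft erosion=48.
Highest is now Retainer overheating (504).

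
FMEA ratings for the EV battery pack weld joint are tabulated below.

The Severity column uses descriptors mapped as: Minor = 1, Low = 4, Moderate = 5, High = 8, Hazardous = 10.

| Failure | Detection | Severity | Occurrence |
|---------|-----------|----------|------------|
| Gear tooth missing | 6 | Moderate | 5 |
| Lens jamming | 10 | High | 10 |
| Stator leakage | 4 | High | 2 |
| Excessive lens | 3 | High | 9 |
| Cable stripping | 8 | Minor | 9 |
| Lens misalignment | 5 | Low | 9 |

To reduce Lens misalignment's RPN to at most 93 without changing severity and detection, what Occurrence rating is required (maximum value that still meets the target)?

4

Lens misalignment: S=4, O=9, D=5 → current RPN = 180.
Fixed product = 20. Need 20 × O ≤ 93, so O ≤ 93/20 = 4.65.
Maximum integer Occurrence rating = 4 (gives RPN 80; O=5 would give 100 > 93).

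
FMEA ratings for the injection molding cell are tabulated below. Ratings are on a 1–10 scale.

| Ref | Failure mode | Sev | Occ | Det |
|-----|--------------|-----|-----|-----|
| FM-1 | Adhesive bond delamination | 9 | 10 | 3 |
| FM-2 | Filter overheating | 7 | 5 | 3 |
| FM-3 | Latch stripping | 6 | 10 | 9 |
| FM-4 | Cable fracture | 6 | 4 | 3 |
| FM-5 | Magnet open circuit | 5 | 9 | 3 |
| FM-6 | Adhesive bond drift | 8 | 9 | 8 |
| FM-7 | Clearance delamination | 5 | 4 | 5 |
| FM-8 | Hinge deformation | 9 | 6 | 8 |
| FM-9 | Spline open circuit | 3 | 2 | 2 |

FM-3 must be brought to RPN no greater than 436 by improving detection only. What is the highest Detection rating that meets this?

FM-3: S=6, O=10, D=9 → current RPN = 540.
Fixed product = 60. Need 60 × D ≤ 436, so D ≤ 436/60 = 7.27.
Maximum integer Detection rating = 7 (gives RPN 420; D=8 would give 480 > 436).

7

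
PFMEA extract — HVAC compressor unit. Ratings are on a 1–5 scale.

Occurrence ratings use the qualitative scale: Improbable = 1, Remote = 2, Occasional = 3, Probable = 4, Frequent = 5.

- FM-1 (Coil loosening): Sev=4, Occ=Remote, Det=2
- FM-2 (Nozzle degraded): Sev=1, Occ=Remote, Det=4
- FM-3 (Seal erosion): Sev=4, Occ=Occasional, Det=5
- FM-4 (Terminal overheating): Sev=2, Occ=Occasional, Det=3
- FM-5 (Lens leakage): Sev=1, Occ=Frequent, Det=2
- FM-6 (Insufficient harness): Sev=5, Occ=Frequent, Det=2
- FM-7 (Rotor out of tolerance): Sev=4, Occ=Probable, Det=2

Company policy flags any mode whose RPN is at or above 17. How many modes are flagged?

4

RPN = Severity × Occurrence × Detection:
  FM-1: 4 × 2 × 2 = 16
  FM-2: 1 × 2 × 4 = 8
  FM-3: 4 × 3 × 5 = 60
  FM-4: 2 × 3 × 3 = 18
  FM-5: 1 × 5 × 2 = 10
  FM-6: 5 × 5 × 2 = 50
  FM-7: 4 × 4 × 2 = 32
Modes with RPN ≥ 17: FM-3 (60), FM-4 (18), FM-6 (50), FM-7 (32) → 4.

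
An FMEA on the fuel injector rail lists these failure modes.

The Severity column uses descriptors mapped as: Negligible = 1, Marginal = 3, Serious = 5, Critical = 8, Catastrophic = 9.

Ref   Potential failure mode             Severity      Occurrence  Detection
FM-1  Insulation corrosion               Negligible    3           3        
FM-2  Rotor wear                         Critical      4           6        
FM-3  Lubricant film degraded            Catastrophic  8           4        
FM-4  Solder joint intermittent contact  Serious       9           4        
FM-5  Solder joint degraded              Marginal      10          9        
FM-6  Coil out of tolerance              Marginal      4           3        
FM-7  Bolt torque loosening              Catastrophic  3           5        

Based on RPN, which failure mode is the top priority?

RPN = Severity × Occurrence × Detection:
  FM-1: 1 × 3 × 3 = 9
  FM-2: 8 × 4 × 6 = 192
  FM-3: 9 × 8 × 4 = 288
  FM-4: 5 × 9 × 4 = 180
  FM-5: 3 × 10 × 9 = 270
  FM-6: 3 × 4 × 3 = 36
  FM-7: 9 × 3 × 5 = 135
Highest RPN is 288 → FM-3.

FM-3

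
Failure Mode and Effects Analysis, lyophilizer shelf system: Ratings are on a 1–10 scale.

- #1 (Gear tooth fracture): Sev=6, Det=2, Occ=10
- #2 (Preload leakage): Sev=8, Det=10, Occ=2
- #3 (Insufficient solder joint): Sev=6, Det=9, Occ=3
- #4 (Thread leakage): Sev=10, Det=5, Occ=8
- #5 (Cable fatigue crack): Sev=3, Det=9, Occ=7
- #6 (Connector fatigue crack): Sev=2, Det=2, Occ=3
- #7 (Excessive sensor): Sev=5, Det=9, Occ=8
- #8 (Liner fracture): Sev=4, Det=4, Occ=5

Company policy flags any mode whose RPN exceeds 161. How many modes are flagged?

4

RPN = Severity × Occurrence × Detection:
  #1: 6 × 10 × 2 = 120
  #2: 8 × 2 × 10 = 160
  #3: 6 × 3 × 9 = 162
  #4: 10 × 8 × 5 = 400
  #5: 3 × 7 × 9 = 189
  #6: 2 × 3 × 2 = 12
  #7: 5 × 8 × 9 = 360
  #8: 4 × 5 × 4 = 80
Modes with RPN > 161: #3 (162), #4 (400), #5 (189), #7 (360) → 4.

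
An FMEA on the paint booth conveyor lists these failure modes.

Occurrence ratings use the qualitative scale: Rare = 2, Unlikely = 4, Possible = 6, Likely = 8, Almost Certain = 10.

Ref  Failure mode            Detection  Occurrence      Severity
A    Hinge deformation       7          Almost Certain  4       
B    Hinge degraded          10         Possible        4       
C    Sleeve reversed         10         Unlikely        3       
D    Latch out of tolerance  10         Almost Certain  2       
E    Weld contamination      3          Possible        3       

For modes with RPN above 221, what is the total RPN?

520

RPN = Severity × Occurrence × Detection:
  A: 4 × 10 × 7 = 280
  B: 4 × 6 × 10 = 240
  C: 3 × 4 × 10 = 120
  D: 2 × 10 × 10 = 200
  E: 3 × 6 × 3 = 54
RPN > 221: A (280), B (240).
Sum: 280 + 240 = 520.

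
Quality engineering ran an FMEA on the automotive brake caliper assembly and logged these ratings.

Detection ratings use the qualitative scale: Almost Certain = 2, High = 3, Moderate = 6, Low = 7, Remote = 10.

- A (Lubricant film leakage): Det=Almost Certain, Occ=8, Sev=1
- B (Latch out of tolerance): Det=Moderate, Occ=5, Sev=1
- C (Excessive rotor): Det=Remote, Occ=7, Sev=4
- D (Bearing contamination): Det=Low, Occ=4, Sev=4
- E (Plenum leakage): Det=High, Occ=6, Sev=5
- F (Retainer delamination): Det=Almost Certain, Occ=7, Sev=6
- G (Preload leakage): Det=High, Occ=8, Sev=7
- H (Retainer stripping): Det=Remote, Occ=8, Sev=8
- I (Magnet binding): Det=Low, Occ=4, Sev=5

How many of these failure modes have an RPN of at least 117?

4

RPN = Severity × Occurrence × Detection:
  A: 1 × 8 × 2 = 16
  B: 1 × 5 × 6 = 30
  C: 4 × 7 × 10 = 280
  D: 4 × 4 × 7 = 112
  E: 5 × 6 × 3 = 90
  F: 6 × 7 × 2 = 84
  G: 7 × 8 × 3 = 168
  H: 8 × 8 × 10 = 640
  I: 5 × 4 × 7 = 140
Modes with RPN ≥ 117: C (280), G (168), H (640), I (140) → 4.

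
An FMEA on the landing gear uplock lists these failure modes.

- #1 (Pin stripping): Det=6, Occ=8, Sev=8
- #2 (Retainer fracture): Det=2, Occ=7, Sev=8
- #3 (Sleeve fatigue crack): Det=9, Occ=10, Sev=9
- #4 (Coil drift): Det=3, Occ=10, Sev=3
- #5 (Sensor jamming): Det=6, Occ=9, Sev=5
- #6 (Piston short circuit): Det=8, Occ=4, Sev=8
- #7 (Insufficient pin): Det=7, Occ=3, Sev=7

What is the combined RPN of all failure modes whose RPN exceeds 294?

1194

RPN = Severity × Occurrence × Detection:
  #1: 8 × 8 × 6 = 384
  #2: 8 × 7 × 2 = 112
  #3: 9 × 10 × 9 = 810
  #4: 3 × 10 × 3 = 90
  #5: 5 × 9 × 6 = 270
  #6: 8 × 4 × 8 = 256
  #7: 7 × 3 × 7 = 147
RPN > 294: #1 (384), #3 (810).
Sum: 384 + 810 = 1194.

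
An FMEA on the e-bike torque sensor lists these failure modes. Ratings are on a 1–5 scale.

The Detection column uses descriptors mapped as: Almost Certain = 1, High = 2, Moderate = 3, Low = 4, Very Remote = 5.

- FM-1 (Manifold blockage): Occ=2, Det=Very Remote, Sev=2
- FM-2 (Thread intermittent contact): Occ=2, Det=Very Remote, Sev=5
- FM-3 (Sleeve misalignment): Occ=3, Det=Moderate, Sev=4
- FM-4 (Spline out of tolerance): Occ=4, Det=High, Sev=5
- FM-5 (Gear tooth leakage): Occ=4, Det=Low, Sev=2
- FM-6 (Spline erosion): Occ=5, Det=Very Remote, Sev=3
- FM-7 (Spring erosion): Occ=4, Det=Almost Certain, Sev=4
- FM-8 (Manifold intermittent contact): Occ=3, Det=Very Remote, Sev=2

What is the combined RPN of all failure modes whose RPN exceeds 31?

RPN = Severity × Occurrence × Detection:
  FM-1: 2 × 2 × 5 = 20
  FM-2: 5 × 2 × 5 = 50
  FM-3: 4 × 3 × 3 = 36
  FM-4: 5 × 4 × 2 = 40
  FM-5: 2 × 4 × 4 = 32
  FM-6: 3 × 5 × 5 = 75
  FM-7: 4 × 4 × 1 = 16
  FM-8: 2 × 3 × 5 = 30
RPN > 31: FM-2 (50), FM-3 (36), FM-4 (40), FM-5 (32), FM-6 (75).
Sum: 50 + 36 + 40 + 32 + 75 = 233.

233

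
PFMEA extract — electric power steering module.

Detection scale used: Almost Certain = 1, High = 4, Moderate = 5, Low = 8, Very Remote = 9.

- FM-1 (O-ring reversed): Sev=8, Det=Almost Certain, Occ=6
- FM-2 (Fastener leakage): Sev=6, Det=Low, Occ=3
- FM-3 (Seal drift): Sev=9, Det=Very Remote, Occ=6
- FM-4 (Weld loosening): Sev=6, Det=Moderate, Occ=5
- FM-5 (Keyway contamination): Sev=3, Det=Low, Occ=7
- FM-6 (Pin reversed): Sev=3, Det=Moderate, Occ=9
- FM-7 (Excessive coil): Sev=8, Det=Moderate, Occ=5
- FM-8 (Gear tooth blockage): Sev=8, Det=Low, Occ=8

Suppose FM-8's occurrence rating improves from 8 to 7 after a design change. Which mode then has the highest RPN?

RPN = Severity × Occurrence × Detection:
  FM-1: 8 × 6 × 1 = 48
  FM-2: 6 × 3 × 8 = 144
  FM-3: 9 × 6 × 9 = 486
  FM-4: 6 × 5 × 5 = 150
  FM-5: 3 × 7 × 8 = 168
  FM-6: 3 × 9 × 5 = 135
  FM-7: 8 × 5 × 5 = 200
  FM-8: 8 × 8 × 8 = 512
After action: FM-8 → 8 × 7 × 8 = 448.
Revised RPNs: FM-3=486, FM-8=448, FM-7=200, FM-5=168, FM-4=150, FM-2=144, FM-6=135, FM-1=48.
Highest is now FM-3 (486).

FM-3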